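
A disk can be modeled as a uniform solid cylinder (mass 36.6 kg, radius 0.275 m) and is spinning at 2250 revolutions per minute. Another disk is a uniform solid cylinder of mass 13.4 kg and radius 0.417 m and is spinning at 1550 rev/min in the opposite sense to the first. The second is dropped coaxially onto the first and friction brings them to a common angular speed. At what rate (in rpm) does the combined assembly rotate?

No external torque acts about the common axis, so total angular momentum is conserved.
Moments of inertia: I_A = ½(36.6)(0.275)² = 1.384 kg·m²; I_B = ½(13.4)(0.417)² = 1.165 kg·m².
Taking A's sense as positive: L = (1.384)(2250) − (1.165)(1550) = 1308 kg·m²·rpm.
Combined I = 1.384 + 1.165 = 2.549 kg·m².
ω_f = L / I = 1308 / 2.549 = 513.2 rpm.

|ω_f| ≈ 513 rpm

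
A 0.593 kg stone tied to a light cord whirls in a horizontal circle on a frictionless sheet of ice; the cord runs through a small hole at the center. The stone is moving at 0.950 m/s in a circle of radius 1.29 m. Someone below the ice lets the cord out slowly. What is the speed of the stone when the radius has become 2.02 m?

The only horizontal force on the mass is along the cord (radial), so it exerts no torque about the hole and angular momentum m v r is conserved.
v₂ = v₁ r₁ / r₂ = (0.950)(1.29) / (2.02) = 0.6067 m/s.

v₂ ≈ 0.607 m/s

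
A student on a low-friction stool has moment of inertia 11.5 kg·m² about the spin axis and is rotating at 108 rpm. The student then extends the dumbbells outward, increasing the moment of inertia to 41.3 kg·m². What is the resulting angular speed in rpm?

ω₂ ≈ 30.1 rpm

No external torque acts about the spin axis, so angular momentum is conserved.
ω₂ = I₁ω₁ / I₂ = (11.50)(108 rpm) / (41.30) = 30.07 rpm.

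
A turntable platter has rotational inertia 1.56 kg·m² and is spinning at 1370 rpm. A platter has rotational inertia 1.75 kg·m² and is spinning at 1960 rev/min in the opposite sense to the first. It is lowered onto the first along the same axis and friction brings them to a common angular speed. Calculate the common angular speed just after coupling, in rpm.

|ω_f| ≈ 391 rpm

No external torque acts about the common axis, so total angular momentum is conserved.
Taking A's sense as positive: L = (1.560)(1370) − (1.750)(1960) = -1293 kg·m²·rpm.
Combined I = 1.560 + 1.750 = 3.310 kg·m².
ω_f = L / I = -1293 / 3.310 = -390.6 rpm.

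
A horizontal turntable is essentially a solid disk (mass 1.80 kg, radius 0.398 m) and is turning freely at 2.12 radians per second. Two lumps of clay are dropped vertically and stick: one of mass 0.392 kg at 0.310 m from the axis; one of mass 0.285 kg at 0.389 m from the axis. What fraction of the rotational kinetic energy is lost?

fraction ≈ 0.362

The added mass arrives with no angular momentum about the axis, and any external torque about the axis is negligible, so the system's angular momentum is conserved.
I_p = ½(1.80)(0.398)² = 0.1426 kg·m².
Added inertia Σmr² = (0.392)(0.310)² + (0.285)(0.389)² = 0.08080 kg·m²; I_f = 0.1426 + 0.08080 = 0.2234 kg·m².
ω_f = I_p ω_i / I_f = (0.1426)(2.12) / 0.2234 = 1.353 rad/s.
KE_i = ½(0.1426)(2.120 rad/s)² = 0.3204 J; KE_f = ½(0.2234)(1.353)² = 0.2045 J.
Fraction lost = 0.3617.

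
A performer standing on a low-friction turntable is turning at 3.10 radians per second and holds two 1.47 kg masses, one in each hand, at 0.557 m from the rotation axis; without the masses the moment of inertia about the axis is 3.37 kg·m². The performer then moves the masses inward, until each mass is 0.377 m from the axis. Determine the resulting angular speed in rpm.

No external torque acts about the spin axis, so angular momentum is conserved.
I₁ = 3.37 + 2(1.47)(0.557)² = 4.282 kg·m²; I₂ = 3.37 + 2(1.47)(0.377)² = 3.788 kg·m².
ω₂ = I₁ω₁ / I₂ = (4.282)(3.10 rad/s) / (3.788) = 3.505 rad/s = 33.47 rpm.

ω₂ ≈ 33.5 rpm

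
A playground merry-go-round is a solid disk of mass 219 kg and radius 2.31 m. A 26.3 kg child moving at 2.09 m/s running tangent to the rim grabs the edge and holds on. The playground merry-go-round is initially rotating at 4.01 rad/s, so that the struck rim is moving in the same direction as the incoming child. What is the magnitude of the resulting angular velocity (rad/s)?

The axle reaction passes through the axle and exerts no torque about it; angular momentum about the axle is conserved through the impact.
I_p = ½(219)(2.31)² = 584.3 kg·m². Taking the sense of the child's angular momentum as positive, L_{child} = m v R = (26.3)(2.09)(2.31) = 127.0 kg·m²/s.
L_i = +I_p ω_p + m v R = +(584.3)(4.01) + 127.0 = 2470 kg·m²/s.
After sticking, I_f = I_p + m R² = 584.3 + (26.3)(2.31)² = 724.6 kg·m².
ω_f = L_i / I_f = 2470 / 724.6 = 3.409 rad/s.

|ω_f| ≈ 3.41 rad/s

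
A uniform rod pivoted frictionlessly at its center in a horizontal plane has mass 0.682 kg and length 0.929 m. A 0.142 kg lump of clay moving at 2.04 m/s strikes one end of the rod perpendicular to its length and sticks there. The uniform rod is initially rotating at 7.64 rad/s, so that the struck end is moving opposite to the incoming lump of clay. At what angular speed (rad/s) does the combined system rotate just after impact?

The axle reaction passes through the pivot and exerts no torque about it; angular momentum about the pivot is conserved through the impact.
I_p = (1/12)(0.682)(0.929)² = 0.04905 kg·m². Taking the sense of the lump of clay's angular momentum as positive, L_{lump} = m v R = (0.142)(2.04)(0.929/2) = 0.1346 kg·m²/s.
L_i = −I_p ω_p + m v R = −(0.04905)(7.64) + 0.1346 = -0.2402 kg·m²/s.
After sticking, I_f = I_p + m R² = 0.04905 + (0.142)(0.929/2)² = 0.07969 kg·m².
ω_f = L_i / I_f = -0.2402 / 0.07969 = -3.014 rad/s.

|ω_f| ≈ 3.01 rad/s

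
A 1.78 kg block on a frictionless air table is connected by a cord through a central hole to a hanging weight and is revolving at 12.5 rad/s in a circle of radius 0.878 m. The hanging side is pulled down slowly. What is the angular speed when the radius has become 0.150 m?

The constraining force is radial, so m r² ω about the center is conserved.
ω₂ = ω₁ (r₁/r₂)² = (12.5)(0.878/0.150)² = 428.3 rad/s.

ω₂ ≈ 428 rad/s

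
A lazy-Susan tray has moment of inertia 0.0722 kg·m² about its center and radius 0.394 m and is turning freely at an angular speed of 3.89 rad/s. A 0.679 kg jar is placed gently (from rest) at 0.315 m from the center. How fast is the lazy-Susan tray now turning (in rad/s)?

ω_f ≈ 2.01 rad/s

The added mass arrives with no angular momentum about the center, and any external torque about the center is negligible, so the system's angular momentum is conserved.
Added inertia Σmr² = (0.679)(0.315)² = 0.06737 kg·m²; I_f = 0.07220 + 0.06737 = 0.1396 kg·m².
ω_f = I_p ω_i / I_f = (0.07220)(3.89) / 0.1396 = 2.012 rad/s.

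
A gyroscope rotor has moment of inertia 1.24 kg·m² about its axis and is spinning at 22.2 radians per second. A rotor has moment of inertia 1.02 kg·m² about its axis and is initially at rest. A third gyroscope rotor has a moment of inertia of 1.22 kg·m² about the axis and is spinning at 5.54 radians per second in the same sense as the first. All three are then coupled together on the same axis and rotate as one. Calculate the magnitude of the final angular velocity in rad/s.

No external torque acts about the common axis, so total angular momentum is conserved.
Taking A's sense as positive: L = (1.240)(22.2) + (1.220)(5.54) = 34.29 kg·m²·rad/s.
Combined I = 1.240 + 1.020 + 1.220 = 3.480 kg·m².
ω_f = L / I = 34.29 / 3.480 = 9.853 rad/s.

|ω_f| ≈ 9.85 rad/s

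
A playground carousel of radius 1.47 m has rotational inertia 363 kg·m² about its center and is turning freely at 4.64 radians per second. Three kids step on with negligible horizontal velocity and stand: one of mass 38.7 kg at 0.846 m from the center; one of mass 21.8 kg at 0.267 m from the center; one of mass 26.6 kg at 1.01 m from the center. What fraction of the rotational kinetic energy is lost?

The added mass arrives with no angular momentum about the center, and any external torque about the center is negligible, so the system's angular momentum is conserved.
Added inertia Σmr² = (38.7)(0.846)² + (21.8)(0.267)² + (26.6)(1.01)² = 56.39 kg·m²; I_f = 363.0 + 56.39 = 419.4 kg·m².
ω_f = I_p ω_i / I_f = (363.0)(4.64) / 419.4 = 4.016 rad/s.
KE_i = ½(363.0)(4.640 rad/s)² = 3908 J; KE_f = ½(419.4)(4.016)² = 3382 J.
Fraction lost = 0.1345.

fraction ≈ 0.134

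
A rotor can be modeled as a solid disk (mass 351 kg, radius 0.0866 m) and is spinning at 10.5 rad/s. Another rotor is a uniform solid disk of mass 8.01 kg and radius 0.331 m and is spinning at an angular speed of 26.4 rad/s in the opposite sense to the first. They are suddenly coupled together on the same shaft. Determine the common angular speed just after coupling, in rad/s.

|ω_f| ≈ 1.27 rad/s

No external torque acts about the common axis, so total angular momentum is conserved.
Moments of inertia: I_A = ½(351)(0.0866)² = 1.316 kg·m²; I_B = ½(8.01)(0.331)² = 0.4388 kg·m².
Taking A's sense as positive: L = (1.316)(10.5) − (0.4388)(26.4) = 2.236 kg·m²·rad/s.
Combined I = 1.316 + 0.4388 = 1.755 kg·m².
ω_f = L / I = 2.236 / 1.755 = 1.274 rad/s.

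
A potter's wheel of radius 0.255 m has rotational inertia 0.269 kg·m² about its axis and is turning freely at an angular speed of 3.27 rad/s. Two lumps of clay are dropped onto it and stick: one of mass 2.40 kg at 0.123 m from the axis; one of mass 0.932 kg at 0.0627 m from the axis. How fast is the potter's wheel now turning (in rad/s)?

ω_f ≈ 2.85 rad/s

The added mass arrives with no angular momentum about the axis, and any external torque about the axis is negligible, so the system's angular momentum is conserved.
Added inertia Σmr² = (2.40)(0.123)² + (0.932)(0.0627)² = 0.03997 kg·m²; I_f = 0.2690 + 0.03997 = 0.3090 kg·m².
ω_f = I_p ω_i / I_f = (0.2690)(3.27) / 0.3090 = 2.847 rad/s.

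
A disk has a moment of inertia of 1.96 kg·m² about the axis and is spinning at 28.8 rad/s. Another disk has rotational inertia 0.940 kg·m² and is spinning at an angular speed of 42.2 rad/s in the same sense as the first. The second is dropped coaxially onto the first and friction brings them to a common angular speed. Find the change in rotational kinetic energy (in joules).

ΔKE ≈ -57.0 J

The coupling torques are internal; angular momentum about the shared axis is conserved.
Taking A's sense as positive: L = (1.960)(28.8) + (0.9400)(42.2) = 96.12 kg·m²·rad/s.
Combined I = 1.960 + 0.9400 = 2.900 kg·m².
ω_f = L / I = 96.12 / 2.900 = 33.14 rad/s.
KE_i = ½ΣIω² = 1650 J; KE_f = ½(2.900)(33.14)² = 1593 J.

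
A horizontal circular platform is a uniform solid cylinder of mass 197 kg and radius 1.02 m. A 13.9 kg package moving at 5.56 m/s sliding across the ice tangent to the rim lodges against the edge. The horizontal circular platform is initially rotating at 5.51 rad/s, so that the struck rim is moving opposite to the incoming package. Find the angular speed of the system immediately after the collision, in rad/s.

About the central axle the impulsive forces during the collision are internal, so angular momentum about that axis is conserved.
I_p = ½(197)(1.02)² = 102.5 kg·m². Taking the sense of the package's angular momentum as positive, L_{package} = m v R = (13.9)(5.56)(1.02) = 78.83 kg·m²/s.
L_i = −I_p ω_p + m v R = −(102.5)(5.51) + 78.83 = -485.8 kg·m²/s.
After sticking, I_f = I_p + m R² = 102.5 + (13.9)(1.02)² = 116.9 kg·m².
ω_f = L_i / I_f = -485.8 / 116.9 = -4.155 rad/s.

|ω_f| ≈ 4.15 rad/s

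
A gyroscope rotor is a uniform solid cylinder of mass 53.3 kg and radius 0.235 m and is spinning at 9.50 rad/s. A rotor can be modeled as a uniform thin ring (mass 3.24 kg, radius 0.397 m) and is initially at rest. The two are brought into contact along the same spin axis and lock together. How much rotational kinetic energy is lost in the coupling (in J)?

ΔKE lost ≈ 17.1 J

The coupling torques are internal; angular momentum about the shared axis is conserved.
Moments of inertia: I_A = ½(53.3)(0.235)² = 1.472 kg·m²; I_B = (3.24)(0.397)² = 0.5107 kg·m².
Taking A's sense as positive: L = (1.472)(9.50) = 13.98 kg·m²·rad/s.
Combined I = 1.472 + 0.5107 = 1.982 kg·m².
ω_f = L / I = 13.98 / 1.982 = 7.053 rad/s.
KE_i = ½ΣIω² = 66.41 J; KE_f = ½(1.982)(7.053)² = 49.31 J.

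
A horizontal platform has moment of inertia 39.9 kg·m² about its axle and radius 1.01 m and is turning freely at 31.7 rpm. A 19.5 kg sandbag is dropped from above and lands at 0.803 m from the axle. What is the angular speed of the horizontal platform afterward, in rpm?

No external torque acts about the axle; L_before = L_after.
Added inertia Σmr² = (19.5)(0.803)² = 12.57 kg·m²; I_f = 39.90 + 12.57 = 52.47 kg·m².
ω_f = I_p ω_i / I_f = (39.90)(31.7) / 52.47 = 24.10 rpm.

ω_f ≈ 24.1 rpm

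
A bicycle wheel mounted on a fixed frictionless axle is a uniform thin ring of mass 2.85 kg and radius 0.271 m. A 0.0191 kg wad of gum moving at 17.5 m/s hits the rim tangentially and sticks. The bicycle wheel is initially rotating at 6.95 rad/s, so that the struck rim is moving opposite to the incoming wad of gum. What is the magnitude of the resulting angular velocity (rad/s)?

|ω_f| ≈ 6.47 rad/s

About the axle the impulsive forces during the collision are internal, so angular momentum about that axis is conserved.
I_p = (2.85)(0.271)² = 0.2093 kg·m². Taking the sense of the wad of gum's angular momentum as positive, L_{wad} = m v R = (0.0191)(17.5)(0.271) = 0.09058 kg·m²/s.
L_i = −I_p ω_p + m v R = −(0.2093)(6.95) + 0.09058 = -1.364 kg·m²/s.
After sticking, I_f = I_p + m R² = 0.2093 + (0.0191)(0.271)² = 0.2107 kg·m².
ω_f = L_i / I_f = -1.364 / 0.2107 = -6.474 rad/s.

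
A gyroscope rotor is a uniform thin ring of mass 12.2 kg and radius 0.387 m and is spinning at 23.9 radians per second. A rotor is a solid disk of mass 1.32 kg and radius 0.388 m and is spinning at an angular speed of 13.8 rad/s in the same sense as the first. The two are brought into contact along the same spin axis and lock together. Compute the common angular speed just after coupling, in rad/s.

No external torque acts about the common axis, so total angular momentum is conserved.
Moments of inertia: I_A = (12.2)(0.387)² = 1.827 kg·m²; I_B = ½(1.32)(0.388)² = 0.09936 kg·m².
Taking A's sense as positive: L = (1.827)(23.9) + (0.09936)(13.8) = 45.04 kg·m²·rad/s.
Combined I = 1.827 + 0.09936 = 1.927 kg·m².
ω_f = L / I = 45.04 / 1.927 = 23.38 rad/s.

|ω_f| ≈ 23.4 rad/s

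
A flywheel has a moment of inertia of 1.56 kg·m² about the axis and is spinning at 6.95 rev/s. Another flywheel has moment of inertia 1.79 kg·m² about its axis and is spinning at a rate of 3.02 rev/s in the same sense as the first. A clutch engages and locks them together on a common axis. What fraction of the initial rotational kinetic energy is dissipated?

fraction ≈ 0.140

No external torque acts about the common axis, so total angular momentum is conserved.
Taking A's sense as positive: L = (1.560)(6.95) + (1.790)(3.02) = 16.25 kg·m²·rev/s.
Combined I = 1.560 + 1.790 = 3.350 kg·m².
ω_f = L / I = 16.25 / 3.350 = 4.850 rev/s.
KE_i = ½ΣIω² = 1810 J; KE_f = ½(3.350)(30.47)² = 1556 J.
Fraction dissipated = (KE_i − KE_f)/KE_i = 0.1404.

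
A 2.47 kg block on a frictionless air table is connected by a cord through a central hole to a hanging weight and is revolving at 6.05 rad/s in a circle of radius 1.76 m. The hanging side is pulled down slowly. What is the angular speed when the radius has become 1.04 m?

ω₂ ≈ 17.3 rad/s

No torque about the axis ⇒ m r₁² ω₁ = m r₂² ω₂.
ω₂ = ω₁ (r₁/r₂)² = (6.05)(1.76/1.04)² = 17.33 rad/s.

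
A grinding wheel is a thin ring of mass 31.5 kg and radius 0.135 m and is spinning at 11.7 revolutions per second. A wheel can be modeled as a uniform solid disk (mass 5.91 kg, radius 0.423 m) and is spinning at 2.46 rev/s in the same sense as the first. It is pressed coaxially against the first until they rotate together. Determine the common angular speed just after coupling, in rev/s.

|ω_f| ≈ 7.27 rev/s

The coupling torques are internal; angular momentum about the shared axis is conserved.
Moments of inertia: I_A = (31.5)(0.135)² = 0.5741 kg·m²; I_B = ½(5.91)(0.423)² = 0.5287 kg·m².
Taking A's sense as positive: L = (0.5741)(11.7) + (0.5287)(2.46) = 8.018 kg·m²·rev/s.
Combined I = 0.5741 + 0.5287 = 1.103 kg·m².
ω_f = L / I = 8.018 / 1.103 = 7.270 rev/s.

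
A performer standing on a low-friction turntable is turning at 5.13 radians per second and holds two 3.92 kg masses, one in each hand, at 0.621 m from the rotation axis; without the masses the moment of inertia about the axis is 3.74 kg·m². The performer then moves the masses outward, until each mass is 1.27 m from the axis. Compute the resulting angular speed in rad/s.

ω₂ ≈ 2.12 rad/s

With no external torque about the axis, L is conserved: I₁ω₁ = I₂ω₂.
I₁ = 3.74 + 2(3.92)(0.621)² = 6.763 kg·m²; I₂ = 3.74 + 2(3.92)(1.27)² = 16.39 kg·m².
ω₂ = I₁ω₁ / I₂ = (6.763)(5.13 rad/s) / (16.39) = 2.118 rad/s.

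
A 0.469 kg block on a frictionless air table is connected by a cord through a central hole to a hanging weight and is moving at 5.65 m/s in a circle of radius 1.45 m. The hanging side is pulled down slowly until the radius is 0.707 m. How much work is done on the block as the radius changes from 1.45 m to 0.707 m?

W ≈ 24.0 J

Central (radial) force ⇒ zero torque about the center ⇒ m v r is constant.
v₂ = v₁ r₁ / r₂ = (5.65)(1.45) / (0.707) = 11.59 m/s.
W = ΔKE = ½m(v₂² − v₁²) = 24.00 J.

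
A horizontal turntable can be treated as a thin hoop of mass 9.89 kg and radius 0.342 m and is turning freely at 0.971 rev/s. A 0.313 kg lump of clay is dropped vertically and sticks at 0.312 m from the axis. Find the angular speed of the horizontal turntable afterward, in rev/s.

The added mass arrives with no angular momentum about the axis, and any external torque about the axis is negligible, so the system's angular momentum is conserved.
I_p = (9.89)(0.342)² = 1.157 kg·m².
Added inertia Σmr² = (0.313)(0.312)² = 0.03047 kg·m²; I_f = 1.157 + 0.03047 = 1.187 kg·m².
ω_f = I_p ω_i / I_f = (1.157)(0.971) / 1.187 = 0.9461 rev/s.

ω_f ≈ 0.946 rev/s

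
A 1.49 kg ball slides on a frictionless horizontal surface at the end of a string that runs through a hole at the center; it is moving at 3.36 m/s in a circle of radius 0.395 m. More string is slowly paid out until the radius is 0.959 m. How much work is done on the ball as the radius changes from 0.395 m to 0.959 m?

Central (radial) force ⇒ zero torque about the center ⇒ m v r is constant.
v₂ = v₁ r₁ / r₂ = (3.36)(0.395) / (0.959) = 1.384 m/s.
W = ΔKE = ½m(v₂² − v₁²) = -6.984 J.

W ≈ -6.98 J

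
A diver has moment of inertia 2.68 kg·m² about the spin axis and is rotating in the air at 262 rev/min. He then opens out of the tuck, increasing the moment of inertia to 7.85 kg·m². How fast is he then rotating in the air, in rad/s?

No external torque acts about the spin axis, so angular momentum is conserved.
ω₂ = I₁ω₁ / I₂ = (2.680)(262 rpm) / (7.850) = 89.45 rpm = 9.367 rad/s.

ω₂ ≈ 9.37 rad/s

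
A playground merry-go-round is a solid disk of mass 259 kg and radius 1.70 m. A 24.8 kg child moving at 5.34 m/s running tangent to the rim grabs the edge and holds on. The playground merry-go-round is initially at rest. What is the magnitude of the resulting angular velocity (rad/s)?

The axle reaction passes through the axle and exerts no torque about it; angular momentum about the axle is conserved through the impact.
I_p = ½(259)(1.70)² = 374.3 kg·m². Taking the sense of the child's angular momentum as positive, L_{child} = m v R = (24.8)(5.34)(1.70) = 225.1 kg·m²/s.
L_i = 0 + 225.1 = 225.1 kg·m²/s.
After sticking, I_f = I_p + m R² = 374.3 + (24.8)(1.70)² = 445.9 kg·m².
ω_f = L_i / I_f = 225.1 / 445.9 = 0.5049 rad/s.

|ω_f| ≈ 0.505 rad/s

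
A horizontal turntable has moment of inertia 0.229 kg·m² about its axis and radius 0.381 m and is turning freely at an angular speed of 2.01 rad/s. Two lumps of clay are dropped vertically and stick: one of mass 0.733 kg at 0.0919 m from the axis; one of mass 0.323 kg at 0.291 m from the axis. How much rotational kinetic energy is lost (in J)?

energy lost ≈ 0.0591 J

No external torque acts about the axis; L_before = L_after.
Added inertia Σmr² = (0.733)(0.0919)² + (0.323)(0.291)² = 0.03354 kg·m²; I_f = 0.2290 + 0.03354 = 0.2625 kg·m².
ω_f = I_p ω_i / I_f = (0.2290)(2.01) / 0.2625 = 1.753 rad/s.
KE_i = ½(0.2290)(2.010 rad/s)² = 0.4626 J; KE_f = ½(0.2625)(1.753)² = 0.4035 J.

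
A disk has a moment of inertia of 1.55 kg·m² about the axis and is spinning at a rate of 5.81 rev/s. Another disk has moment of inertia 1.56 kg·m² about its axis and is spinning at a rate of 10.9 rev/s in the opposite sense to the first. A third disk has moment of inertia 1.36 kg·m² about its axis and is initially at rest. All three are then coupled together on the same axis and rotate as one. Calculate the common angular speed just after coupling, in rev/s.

|ω_f| ≈ 1.79 rev/s

The coupling torques are internal; angular momentum about the shared axis is conserved.
Taking A's sense as positive: L = (1.550)(5.81) − (1.560)(10.9) = -7.999 kg·m²·rev/s.
Combined I = 1.550 + 1.560 + 1.360 = 4.470 kg·m².
ω_f = L / I = -7.999 / 4.470 = -1.789 rev/s.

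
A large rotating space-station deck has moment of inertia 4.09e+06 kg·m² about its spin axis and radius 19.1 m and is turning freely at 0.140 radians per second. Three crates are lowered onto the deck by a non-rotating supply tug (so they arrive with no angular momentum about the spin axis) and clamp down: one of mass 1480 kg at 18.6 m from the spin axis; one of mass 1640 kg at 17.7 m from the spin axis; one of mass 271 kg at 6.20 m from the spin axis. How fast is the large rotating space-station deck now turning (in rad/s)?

ω_f ≈ 0.112 rad/s

No external torque acts about the spin axis; L_before = L_after.
Added inertia Σmr² = (1480)(18.6)² + (1640)(17.7)² + (271)(6.20)² = 1.036e+06 kg·m²; I_f = 4.090e+06 + 1.036e+06 = 5.126e+06 kg·m².
ω_f = I_p ω_i / I_f = (4.090e+06)(0.140) / 5.126e+06 = 0.1117 rad/s.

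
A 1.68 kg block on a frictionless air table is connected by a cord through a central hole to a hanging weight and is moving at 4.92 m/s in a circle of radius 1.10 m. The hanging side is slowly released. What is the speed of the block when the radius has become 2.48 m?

v₂ ≈ 2.18 m/s

The only horizontal force on the mass is along the cord (radial), so it exerts no torque about the hole and angular momentum m v r is conserved.
v₂ = v₁ r₁ / r₂ = (4.92)(1.10) / (2.48) = 2.182 m/s.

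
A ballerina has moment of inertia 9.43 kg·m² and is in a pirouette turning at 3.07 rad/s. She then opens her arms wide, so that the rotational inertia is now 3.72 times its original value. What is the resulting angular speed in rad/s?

Angular momentum about the spin axis is conserved since the torque about it is zero.
I₂ = 3.72 × 9.43 = 35.08 kg·m².
ω₂ = I₁ω₁ / I₂ = (9.430)(3.07 rad/s) / (35.08) = 0.8253 rad/s.

ω₂ ≈ 0.825 rad/s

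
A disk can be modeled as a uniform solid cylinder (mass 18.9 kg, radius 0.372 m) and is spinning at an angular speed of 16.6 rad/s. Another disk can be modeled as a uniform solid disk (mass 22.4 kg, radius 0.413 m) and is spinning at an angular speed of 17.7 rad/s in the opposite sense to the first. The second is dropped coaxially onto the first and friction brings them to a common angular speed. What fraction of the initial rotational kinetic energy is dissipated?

No external torque acts about the common axis, so total angular momentum is conserved.
Moments of inertia: I_A = ½(18.9)(0.372)² = 1.308 kg·m²; I_B = ½(22.4)(0.413)² = 1.910 kg·m².
Taking A's sense as positive: L = (1.308)(16.6) − (1.910)(17.7) = -12.11 kg·m²·rad/s.
Combined I = 1.308 + 1.910 = 3.218 kg·m².
ω_f = L / I = -12.11 / 3.218 = -3.762 rad/s.
KE_i = ½ΣIω² = 479.4 J; KE_f = ½(3.218)(3.762)² = 22.77 J.
Fraction dissipated = (KE_i − KE_f)/KE_i = 0.9525.

fraction ≈ 0.953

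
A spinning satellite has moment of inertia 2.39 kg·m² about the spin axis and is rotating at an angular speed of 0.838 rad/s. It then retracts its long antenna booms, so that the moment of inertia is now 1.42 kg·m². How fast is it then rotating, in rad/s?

ω₂ ≈ 1.41 rad/s

Angular momentum about the spin axis is conserved since the torque about it is zero.
ω₂ = I₁ω₁ / I₂ = (2.390)(0.838 rad/s) / (1.420) = 1.410 rad/s.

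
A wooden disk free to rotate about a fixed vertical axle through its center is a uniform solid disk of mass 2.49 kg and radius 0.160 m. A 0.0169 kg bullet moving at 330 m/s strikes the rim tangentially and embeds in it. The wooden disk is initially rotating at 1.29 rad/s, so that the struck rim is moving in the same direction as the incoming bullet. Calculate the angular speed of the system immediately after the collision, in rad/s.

|ω_f| ≈ 28.9 rad/s

About the axle the impulsive forces during the collision are internal, so angular momentum about that axis is conserved.
I_p = ½(2.49)(0.160)² = 0.03187 kg·m². Taking the sense of the bullet's angular momentum as positive, L_{bullet} = m v R = (0.0169)(330)(0.160) = 0.8923 kg·m²/s.
L_i = +I_p ω_p + m v R = +(0.03187)(1.29) + 0.8923 = 0.9334 kg·m²/s.
After sticking, I_f = I_p + m R² = 0.03187 + (0.0169)(0.160)² = 0.03230 kg·m².
ω_f = L_i / I_f = 0.9334 / 0.03230 = 28.89 rad/s.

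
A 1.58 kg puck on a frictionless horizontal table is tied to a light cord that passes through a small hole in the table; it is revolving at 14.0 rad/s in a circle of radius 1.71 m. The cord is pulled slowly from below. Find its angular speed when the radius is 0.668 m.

The constraining force is radial, so m r² ω about the center is conserved.
ω₂ = ω₁ (r₁/r₂)² = (14.0)(1.71/0.668)² = 91.74 rad/s.

ω₂ ≈ 91.7 rad/s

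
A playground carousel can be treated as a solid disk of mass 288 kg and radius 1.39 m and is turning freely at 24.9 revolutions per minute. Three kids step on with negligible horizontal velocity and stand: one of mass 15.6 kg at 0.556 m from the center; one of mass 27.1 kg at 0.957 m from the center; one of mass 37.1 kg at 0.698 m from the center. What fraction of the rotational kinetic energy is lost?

No external torque acts about the center; L_before = L_after.
I_p = ½(288)(1.39)² = 278.2 kg·m².
Added inertia Σmr² = (15.6)(0.556)² + (27.1)(0.957)² + (37.1)(0.698)² = 47.72 kg·m²; I_f = 278.2 + 47.72 = 325.9 kg·m².
ω_f = I_p ω_i / I_f = (278.2)(24.9) / 325.9 = 21.25 rpm.
KE_i = ½(278.2)(2.608 rad/s)² = 945.8 J; KE_f = ½(325.9)(2.226)² = 807.4 J.
Fraction lost = 0.1464.

fraction ≈ 0.146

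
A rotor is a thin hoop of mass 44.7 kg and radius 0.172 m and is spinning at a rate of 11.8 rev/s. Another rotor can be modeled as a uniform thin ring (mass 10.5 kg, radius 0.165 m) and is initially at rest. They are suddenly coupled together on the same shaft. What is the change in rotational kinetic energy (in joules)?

ΔKE ≈ -646 J

The coupling torques are internal; angular momentum about the shared axis is conserved.
Moments of inertia: I_A = (44.7)(0.172)² = 1.322 kg·m²; I_B = (10.5)(0.165)² = 0.2859 kg·m².
Taking A's sense as positive: L = (1.322)(11.8) = 15.60 kg·m²·rev/s.
Combined I = 1.322 + 0.2859 = 1.608 kg·m².
ω_f = L / I = 15.60 / 1.608 = 9.703 rev/s.
KE_i = ½ΣIω² = 3635 J; KE_f = ½(1.608)(60.96)² = 2989 J.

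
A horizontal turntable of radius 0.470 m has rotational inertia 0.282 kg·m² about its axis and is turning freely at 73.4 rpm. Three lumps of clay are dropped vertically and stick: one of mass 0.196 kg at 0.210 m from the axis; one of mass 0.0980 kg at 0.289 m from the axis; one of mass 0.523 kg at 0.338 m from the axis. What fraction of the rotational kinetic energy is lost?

The added mass arrives with no angular momentum about the axis, and any external torque about the axis is negligible, so the system's angular momentum is conserved.
Added inertia Σmr² = (0.196)(0.210)² + (0.0980)(0.289)² + (0.523)(0.338)² = 0.07658 kg·m²; I_f = 0.2820 + 0.07658 = 0.3586 kg·m².
ω_f = I_p ω_i / I_f = (0.2820)(73.4) / 0.3586 = 57.72 rpm.
KE_i = ½(0.2820)(7.686 rad/s)² = 8.330 J; KE_f = ½(0.3586)(6.045)² = 6.551 J.
Fraction lost = 0.2136.

fraction ≈ 0.214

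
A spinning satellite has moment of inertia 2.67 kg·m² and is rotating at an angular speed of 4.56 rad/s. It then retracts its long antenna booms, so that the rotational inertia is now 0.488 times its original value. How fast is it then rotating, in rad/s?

Angular momentum about the spin axis is conserved since the torque about it is zero.
I₂ = 0.488 × 2.67 = 1.303 kg·m².
ω₂ = I₁ω₁ / I₂ = (2.670)(4.56 rad/s) / (1.303) = 9.344 rad/s.

ω₂ ≈ 9.34 rad/s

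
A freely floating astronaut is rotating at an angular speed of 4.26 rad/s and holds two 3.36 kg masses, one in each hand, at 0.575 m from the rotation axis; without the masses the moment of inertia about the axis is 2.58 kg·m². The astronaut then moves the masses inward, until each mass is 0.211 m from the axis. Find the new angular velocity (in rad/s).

Angular momentum about the spin axis is conserved since the torque about it is zero.
I₁ = 2.58 + 2(3.36)(0.575)² = 4.802 kg·m²; I₂ = 2.58 + 2(3.36)(0.211)² = 2.879 kg·m².
ω₂ = I₁ω₁ / I₂ = (4.802)(4.26 rad/s) / (2.879) = 7.105 rad/s.

ω₂ ≈ 7.10 rad/s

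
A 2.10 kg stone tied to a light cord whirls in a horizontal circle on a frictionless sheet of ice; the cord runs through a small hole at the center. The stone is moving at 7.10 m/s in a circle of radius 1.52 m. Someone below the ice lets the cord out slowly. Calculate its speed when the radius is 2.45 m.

v₂ ≈ 4.40 m/s

The only horizontal force on the mass is along the cord (radial), so it exerts no torque about the hole and angular momentum m v r is conserved.
v₂ = v₁ r₁ / r₂ = (7.10)(1.52) / (2.45) = 4.405 m/s.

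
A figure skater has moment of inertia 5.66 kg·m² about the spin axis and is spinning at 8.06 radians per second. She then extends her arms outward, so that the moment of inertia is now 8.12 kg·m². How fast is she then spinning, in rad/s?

ω₂ ≈ 5.62 rad/s

No external torque acts about the spin axis, so angular momentum is conserved.
ω₂ = I₁ω₁ / I₂ = (5.660)(8.06 rad/s) / (8.120) = 5.618 rad/s.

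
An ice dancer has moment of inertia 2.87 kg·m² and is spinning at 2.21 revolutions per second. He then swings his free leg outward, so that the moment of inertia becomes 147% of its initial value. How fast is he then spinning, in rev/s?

ω₂ ≈ 1.50 rev/s

Angular momentum about the spin axis is conserved since the torque about it is zero.
I₂ = 1.47 × 2.87 = 4.219 kg·m².
ω₂ = I₁ω₁ / I₂ = (2.870)(2.21 rev/s) / (4.219) = 1.503 rev/s.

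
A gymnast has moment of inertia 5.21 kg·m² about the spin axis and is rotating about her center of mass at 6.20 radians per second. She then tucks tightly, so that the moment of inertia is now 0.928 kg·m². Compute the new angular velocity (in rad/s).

ω₂ ≈ 34.8 rad/s

No external torque acts about the spin axis, so angular momentum is conserved.
ω₂ = I₁ω₁ / I₂ = (5.210)(6.20 rad/s) / (0.9280) = 34.81 rad/s.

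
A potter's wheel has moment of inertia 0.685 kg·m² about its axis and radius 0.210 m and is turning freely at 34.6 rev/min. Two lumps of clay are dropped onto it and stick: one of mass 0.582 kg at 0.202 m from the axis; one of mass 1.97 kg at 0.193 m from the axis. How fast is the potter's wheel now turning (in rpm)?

The added mass arrives with no angular momentum about the axis, and any external torque about the axis is negligible, so the system's angular momentum is conserved.
Added inertia Σmr² = (0.582)(0.202)² + (1.97)(0.193)² = 0.09713 kg·m²; I_f = 0.6850 + 0.09713 = 0.7821 kg·m².
ω_f = I_p ω_i / I_f = (0.6850)(34.6) / 0.7821 = 30.30 rpm.

ω_f ≈ 30.3 rpm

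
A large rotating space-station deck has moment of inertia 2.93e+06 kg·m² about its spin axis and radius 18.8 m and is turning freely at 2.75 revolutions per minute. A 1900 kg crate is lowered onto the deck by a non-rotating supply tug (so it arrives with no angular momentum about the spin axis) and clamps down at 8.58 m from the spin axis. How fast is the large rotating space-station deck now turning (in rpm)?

ω_f ≈ 2.62 rpm

The added mass arrives with no angular momentum about the spin axis, and any external torque about the spin axis is negligible, so the system's angular momentum is conserved.
Added inertia Σmr² = (1900)(8.58)² = 1.399e+05 kg·m²; I_f = 2.930e+06 + 1.399e+05 = 3.070e+06 kg·m².
ω_f = I_p ω_i / I_f = (2.930e+06)(2.75) / 3.070e+06 = 2.625 rpm.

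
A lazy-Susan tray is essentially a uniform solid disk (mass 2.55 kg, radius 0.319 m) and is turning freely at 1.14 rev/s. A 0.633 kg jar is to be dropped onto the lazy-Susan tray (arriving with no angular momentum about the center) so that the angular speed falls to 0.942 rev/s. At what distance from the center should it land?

No external torque acts about the center; L_before = L_after.
I_p = ½(2.55)(0.319)² = 0.1297 kg·m².
I_p ω_i = (I_p + m r²) ω_f ⇒ m r² = I_p(ω_i/ω_f − 1) = 0.1297(1.14/0.942 − 1) = 0.02727 kg·m².
r = √(0.02727/0.633) = 0.2076 m.

r ≈ 0.208 m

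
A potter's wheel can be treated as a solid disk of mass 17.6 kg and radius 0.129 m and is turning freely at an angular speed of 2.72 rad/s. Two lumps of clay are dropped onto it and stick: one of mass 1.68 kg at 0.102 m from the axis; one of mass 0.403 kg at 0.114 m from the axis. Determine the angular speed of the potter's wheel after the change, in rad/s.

ω_f ≈ 2.35 rad/s

The added mass arrives with no angular momentum about the axis, and any external torque about the axis is negligible, so the system's angular momentum is conserved.
I_p = ½(17.6)(0.129)² = 0.1464 kg·m².
Added inertia Σmr² = (1.68)(0.102)² + (0.403)(0.114)² = 0.02272 kg·m²; I_f = 0.1464 + 0.02272 = 0.1692 kg·m².
ω_f = I_p ω_i / I_f = (0.1464)(2.72) / 0.1692 = 2.355 rad/s.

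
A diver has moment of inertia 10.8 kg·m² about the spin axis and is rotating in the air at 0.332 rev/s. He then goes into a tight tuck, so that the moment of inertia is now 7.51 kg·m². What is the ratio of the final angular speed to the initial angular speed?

ω₂/ω₁ ≈ 1.44

With no external torque about the axis, L is conserved: I₁ω₁ = I₂ω₂.
ω₂/ω₁ = I₁/I₂ = 10.80 / 7.510 = 1.438.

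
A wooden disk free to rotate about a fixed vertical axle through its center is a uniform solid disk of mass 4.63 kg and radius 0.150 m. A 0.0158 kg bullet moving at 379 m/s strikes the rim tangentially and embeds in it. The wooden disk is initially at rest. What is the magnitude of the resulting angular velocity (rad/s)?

The axle reaction passes through the axle and exerts no torque about it; angular momentum about the axle is conserved through the impact.
I_p = ½(4.63)(0.150)² = 0.05209 kg·m². Taking the sense of the bullet's angular momentum as positive, L_{bullet} = m v R = (0.0158)(379)(0.150) = 0.8982 kg·m²/s.
L_i = 0 + 0.8982 = 0.8982 kg·m²/s.
After sticking, I_f = I_p + m R² = 0.05209 + (0.0158)(0.150)² = 0.05244 kg·m².
ω_f = L_i / I_f = 0.8982 / 0.05244 = 17.13 rad/s.

|ω_f| ≈ 17.1 rad/s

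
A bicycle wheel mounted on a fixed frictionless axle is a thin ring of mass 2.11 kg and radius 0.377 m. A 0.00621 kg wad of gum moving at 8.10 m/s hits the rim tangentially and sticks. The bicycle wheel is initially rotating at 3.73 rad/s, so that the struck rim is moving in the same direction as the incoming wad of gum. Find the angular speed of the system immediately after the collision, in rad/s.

|ω_f| ≈ 3.78 rad/s

About the axle the impulsive forces during the collision are internal, so angular momentum about that axis is conserved.
I_p = (2.11)(0.377)² = 0.2999 kg·m². Taking the sense of the wad of gum's angular momentum as positive, L_{wad} = m v R = (0.00621)(8.10)(0.377) = 0.01896 kg·m²/s.
L_i = +I_p ω_p + m v R = +(0.2999)(3.73) + 0.01896 = 1.138 kg·m²/s.
After sticking, I_f = I_p + m R² = 0.2999 + (0.00621)(0.377)² = 0.3008 kg·m².
ω_f = L_i / I_f = 1.138 / 0.3008 = 3.782 rad/s.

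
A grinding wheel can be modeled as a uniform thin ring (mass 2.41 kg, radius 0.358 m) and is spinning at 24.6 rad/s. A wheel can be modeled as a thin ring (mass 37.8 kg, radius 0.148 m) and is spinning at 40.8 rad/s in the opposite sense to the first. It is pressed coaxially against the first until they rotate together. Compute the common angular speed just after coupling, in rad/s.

|ω_f| ≈ 23.0 rad/s

No external torque acts about the common axis, so total angular momentum is conserved.
Moments of inertia: I_A = (2.41)(0.358)² = 0.3089 kg·m²; I_B = (37.8)(0.148)² = 0.8280 kg·m².
Taking A's sense as positive: L = (0.3089)(24.6) − (0.8280)(40.8) = -26.18 kg·m²·rad/s.
Combined I = 0.3089 + 0.8280 = 1.137 kg·m².
ω_f = L / I = -26.18 / 1.137 = -23.03 rad/s.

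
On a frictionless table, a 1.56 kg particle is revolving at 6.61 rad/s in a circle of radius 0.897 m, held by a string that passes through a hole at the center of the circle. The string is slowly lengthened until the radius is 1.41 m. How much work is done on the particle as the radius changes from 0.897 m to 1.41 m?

The constraining force is radial, so m r² ω about the center is conserved.
ω₂ = ω₁ (r₁/r₂)² = (6.61)(0.897/1.41)² = 2.675 rad/s.
W = ΔKE = ½m(v₂² − v₁²) = -16.32 J.

W ≈ -16.3 J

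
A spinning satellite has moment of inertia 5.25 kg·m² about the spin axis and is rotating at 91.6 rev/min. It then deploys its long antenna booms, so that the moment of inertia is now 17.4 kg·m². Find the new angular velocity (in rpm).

With no external torque about the axis, L is conserved: I₁ω₁ = I₂ω₂.
ω₂ = I₁ω₁ / I₂ = (5.250)(91.6 rpm) / (17.40) = 27.64 rpm.

ω₂ ≈ 27.6 rpm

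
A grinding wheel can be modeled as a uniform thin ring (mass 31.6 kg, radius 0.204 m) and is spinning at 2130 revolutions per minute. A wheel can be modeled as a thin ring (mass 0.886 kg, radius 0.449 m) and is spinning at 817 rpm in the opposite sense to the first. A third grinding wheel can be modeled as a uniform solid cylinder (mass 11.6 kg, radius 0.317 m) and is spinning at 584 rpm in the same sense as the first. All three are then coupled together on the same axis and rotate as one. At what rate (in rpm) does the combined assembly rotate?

The coupling torques are internal; angular momentum about the shared axis is conserved.
Moments of inertia: I_A = (31.6)(0.204)² = 1.315 kg·m²; I_B = (0.886)(0.449)² = 0.1786 kg·m²; I_C = ½(11.6)(0.317)² = 0.5828 kg·m².
Taking A's sense as positive: L = (1.315)(2130) − (0.1786)(817) + (0.5828)(584) = 2996 kg·m²·rpm.
Combined I = 1.315 + 0.1786 + 0.5828 = 2.077 kg·m².
ω_f = L / I = 2996 / 2.077 = 1443 rpm.

|ω_f| ≈ 1440 rpm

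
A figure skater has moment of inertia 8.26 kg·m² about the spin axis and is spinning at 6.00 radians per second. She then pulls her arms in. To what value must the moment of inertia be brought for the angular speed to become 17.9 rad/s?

I₂ ≈ 2.77 kg·m²

Angular momentum about the spin axis is conserved since the torque about it is zero.
I₂ = I₁ω₁ / ω₂ = (8.26)(6.00) / (17.9) = 2.769 kg·m².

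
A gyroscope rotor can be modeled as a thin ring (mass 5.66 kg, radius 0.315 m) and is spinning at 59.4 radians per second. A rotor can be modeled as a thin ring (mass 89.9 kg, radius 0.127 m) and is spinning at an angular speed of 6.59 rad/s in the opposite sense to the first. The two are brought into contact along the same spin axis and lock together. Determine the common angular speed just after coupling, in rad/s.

No external torque acts about the common axis, so total angular momentum is conserved.
Moments of inertia: I_A = (5.66)(0.315)² = 0.5616 kg·m²; I_B = (89.9)(0.127)² = 1.450 kg·m².
Taking A's sense as positive: L = (0.5616)(59.4) − (1.450)(6.59) = 23.80 kg·m²·rad/s.
Combined I = 0.5616 + 1.450 = 2.012 kg·m².
ω_f = L / I = 23.80 / 2.012 = 11.83 rad/s.

|ω_f| ≈ 11.8 rad/s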